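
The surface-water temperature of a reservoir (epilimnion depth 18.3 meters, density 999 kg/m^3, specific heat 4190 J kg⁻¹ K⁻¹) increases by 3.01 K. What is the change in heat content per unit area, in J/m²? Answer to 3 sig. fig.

Areal heat capacity C = ρ c_p D = 999 × 4190 × 18.3 = 7.66×10^7 J/(m^2 K).
ΔQ = C ΔT = 7.66×10^7 × 3.01 = 2.31×10^8 J/m².

2.31×10^8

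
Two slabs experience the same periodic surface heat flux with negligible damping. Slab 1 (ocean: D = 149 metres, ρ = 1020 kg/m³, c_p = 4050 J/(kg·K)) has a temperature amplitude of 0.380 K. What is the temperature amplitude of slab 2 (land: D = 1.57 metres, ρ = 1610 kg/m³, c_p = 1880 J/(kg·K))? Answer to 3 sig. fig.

49.2 K

C_ocean = 6.16×10^8 J/(m²·K); C_land = 4.75×10^6 J/(m²·K).
A ∝ 1/C ⇒ A_land = A_ocean × C_ocean/C_land = 0.380 × 130 = 49.2 K.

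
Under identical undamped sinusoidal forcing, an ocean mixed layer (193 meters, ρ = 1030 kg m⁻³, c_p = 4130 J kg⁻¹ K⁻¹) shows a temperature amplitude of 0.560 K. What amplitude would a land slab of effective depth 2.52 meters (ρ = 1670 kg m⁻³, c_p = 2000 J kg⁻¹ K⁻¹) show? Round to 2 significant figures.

C_ocean = 8.21×10^8 J/(m²·K); C_land = 8.42×10^6 J/(m²·K).
A ∝ 1/C ⇒ A_land = A_ocean × C_ocean/C_land = 0.560 × 97.5 = 54.6 K.

55 K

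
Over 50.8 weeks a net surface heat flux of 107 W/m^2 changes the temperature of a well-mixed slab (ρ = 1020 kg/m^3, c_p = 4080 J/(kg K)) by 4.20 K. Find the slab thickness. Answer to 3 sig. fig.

188 m

Heat input Q = F Δt = 107 × 3.07×10^7 s = 3.29×10^9 J/m².
Required areal heat capacity C = Q / ΔT = 7.83×10^8 J/(m²·K).
Depth D = C / (ρ c_p) = 7.83×10^8 / (1020 × 4080) = 188 m.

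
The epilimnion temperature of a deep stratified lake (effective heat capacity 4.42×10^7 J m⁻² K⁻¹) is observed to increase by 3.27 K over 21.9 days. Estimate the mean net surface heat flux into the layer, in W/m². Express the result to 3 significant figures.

76.4

Areal heat capacity C = 4.42×10^7 J m⁻² K⁻¹ (given).
Required heat per unit area: Q = C ΔT = 4.42×10^7 × 3.27 = 1.45×10^8 J/m².
Flux F = Q / Δt = 1.45×10^8 / 1.89×10^6 s = 76.4 W/m².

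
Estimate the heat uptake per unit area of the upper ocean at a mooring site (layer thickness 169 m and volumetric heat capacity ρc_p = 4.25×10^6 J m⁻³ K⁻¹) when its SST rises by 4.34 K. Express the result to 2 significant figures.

Areal heat capacity C = ρc_p × D = 4.25×10^6 × 169 = 7.18×10^8 J/(m²·K).
ΔQ = C ΔT = 7.18×10^8 × 4.34 = 3.12×10^9 J/m².

3.1×10^9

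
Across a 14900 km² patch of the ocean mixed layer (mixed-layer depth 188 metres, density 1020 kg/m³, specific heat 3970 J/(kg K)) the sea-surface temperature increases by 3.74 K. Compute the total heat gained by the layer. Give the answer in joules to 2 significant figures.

Areal heat capacity C = ρ c_p D = 1020 × 3970 × 188 = 7.61×10^8 J m⁻² K⁻¹.
Heat per unit area: q = C ΔT = 7.61×10^8 × 3.74 = 2.85×10^9 J/m².
Total heat: Q = q × A = 2.85×10^9 × (14900 × 10⁶ m²) = 4.24×10^19 J.

4.2×10^19 J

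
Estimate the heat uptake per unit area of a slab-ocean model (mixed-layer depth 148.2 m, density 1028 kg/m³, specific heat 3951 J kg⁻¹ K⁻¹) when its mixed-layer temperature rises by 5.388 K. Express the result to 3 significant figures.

3.24×10^9

Areal heat capacity C = ρ c_p D = 1028 × 3951 × 148.2 = 6.02×10^8 J m⁻² K⁻¹.
ΔQ = C ΔT = 6.02×10^8 × 5.388 = 3.24×10^9 J/m².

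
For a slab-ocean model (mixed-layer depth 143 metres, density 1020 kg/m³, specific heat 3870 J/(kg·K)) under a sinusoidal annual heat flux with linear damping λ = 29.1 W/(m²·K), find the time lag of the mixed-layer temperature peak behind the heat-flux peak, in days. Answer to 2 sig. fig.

77 days

Areal heat capacity C = ρ c_p D = 1020 × 3870 × 143 = 5.64×10^8 J m⁻² K⁻¹.
ω = 2π / 3.15×10^7 s = 1.99×10^-7 s⁻¹.
Phase lag φ = arctan(Cω/λ) = arctan(112/29.1) = 1.32 rad.
Time lag = φ / ω = 1.32 / 1.99×10^-7 = 6.61×10^6 s = 76.5 days.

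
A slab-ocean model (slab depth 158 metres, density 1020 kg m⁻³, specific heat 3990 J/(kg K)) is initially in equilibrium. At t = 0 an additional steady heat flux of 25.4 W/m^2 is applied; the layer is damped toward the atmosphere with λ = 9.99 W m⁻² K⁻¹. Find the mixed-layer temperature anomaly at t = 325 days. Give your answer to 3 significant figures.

0.899 K

Areal heat capacity C = ρ c_p D = 1020 × 3990 × 158 = 6.43×10^8 J/(m^2 K).
τ = C / λ = 6.43×10^8 / 9.99 = 6.44×10^7 s.
Equilibrium anomaly ΔT_eq = F / λ = 25.4 / 9.99 = 2.54 K.
t = 325 days = 2.81×10^7 s, so t/τ = 0.436.
ΔT(t) = ΔT_eq (1 − e^(−t/τ)) = 2.54 × (1 − e^−0.436) = 0.899 K.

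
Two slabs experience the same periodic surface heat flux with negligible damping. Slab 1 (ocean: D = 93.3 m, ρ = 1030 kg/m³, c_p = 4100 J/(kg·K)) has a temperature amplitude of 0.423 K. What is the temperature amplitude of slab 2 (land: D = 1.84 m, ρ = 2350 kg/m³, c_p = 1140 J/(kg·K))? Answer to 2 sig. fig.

34 K

C_ocean = 3.94×10^8 J/(m²·K); C_land = 4.93×10^6 J/(m²·K).
A ∝ 1/C ⇒ A_land = A_ocean × C_ocean/C_land = 0.423 × 79.9 = 33.8 K.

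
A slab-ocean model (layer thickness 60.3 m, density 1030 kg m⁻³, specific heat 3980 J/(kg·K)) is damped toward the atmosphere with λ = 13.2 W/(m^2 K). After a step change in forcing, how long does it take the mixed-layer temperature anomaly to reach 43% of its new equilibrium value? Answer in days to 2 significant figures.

120 days

Areal heat capacity C = ρ c_p D = 1030 × 3980 × 60.3 = 2.47×10^8 J/(m^2 K).
τ = C / λ = 2.47×10^8 / 13.2 = 1.87×10^7 s.
Fraction reached: 1 − e^(−t/τ) = 0.43 ⇒ t = −τ ln(1 − 0.43) = τ × 0.562.
t = 1.05×10^7 s = 122 days.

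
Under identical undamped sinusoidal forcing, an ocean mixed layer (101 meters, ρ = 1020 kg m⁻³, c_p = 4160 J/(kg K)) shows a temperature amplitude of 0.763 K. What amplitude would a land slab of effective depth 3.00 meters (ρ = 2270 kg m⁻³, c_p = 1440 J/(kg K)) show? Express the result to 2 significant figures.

33 K

C_ocean = 4.29×10^8 J/(m²·K); C_land = 9.81×10^6 J/(m²·K).
A ∝ 1/C ⇒ A_land = A_ocean × C_ocean/C_land = 0.763 × 43.7 = 33.3 K.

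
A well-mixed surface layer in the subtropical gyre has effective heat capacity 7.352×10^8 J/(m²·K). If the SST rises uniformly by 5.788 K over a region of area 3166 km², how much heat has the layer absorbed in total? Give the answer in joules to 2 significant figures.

Areal heat capacity C = 7.352×10^8 J/(m²·K) (given).
Heat per unit area: q = C ΔT = 7.35×10^8 × 5.788 = 4.26×10^9 J/m².
Total heat: Q = q × A = 4.26×10^9 × (3166 × 10⁶ m²) = 1.35×10^19 J.

1.3×10^19 J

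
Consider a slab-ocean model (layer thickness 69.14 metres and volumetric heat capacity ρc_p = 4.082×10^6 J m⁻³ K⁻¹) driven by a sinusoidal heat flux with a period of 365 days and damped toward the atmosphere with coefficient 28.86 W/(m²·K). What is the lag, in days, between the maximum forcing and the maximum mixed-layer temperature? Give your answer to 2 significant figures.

64 days

Areal heat capacity C = ρc_p × D = 4.082×10^6 × 69.14 = 2.82×10^8 J m⁻² K⁻¹.
ω = 2π / 3.15×10^7 s = 1.99×10^-7 s⁻¹.
Phase lag φ = arctan(Cω/λ) = arctan(56.2/28.86) = 1.10 rad.
Time lag = φ / ω = 1.10 / 1.99×10^-7 = 5.50×10^6 s = 63.7 days.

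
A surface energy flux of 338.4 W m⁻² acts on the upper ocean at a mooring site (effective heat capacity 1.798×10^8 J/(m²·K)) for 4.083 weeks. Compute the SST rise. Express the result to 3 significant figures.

Areal heat capacity C = 1.798×10^8 J/(m²·K) (given).
Net heat input Q = F Δt = 338.4 × (4.083 weeks × 6.048×10^5 s/week) = 8.36×10^8 J/m².
ΔT = Q / C = 8.36×10^8 / 1.80×10^8 = 4.65 K.

4.65 K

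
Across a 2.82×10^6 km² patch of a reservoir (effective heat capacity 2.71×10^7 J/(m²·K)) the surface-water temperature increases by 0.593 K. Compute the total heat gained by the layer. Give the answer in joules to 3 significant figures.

4.53×10^19 J

Areal heat capacity C = 2.71×10^7 J/(m²·K) (given).
Heat per unit area: q = C ΔT = 2.71×10^7 × 0.593 = 1.61×10^7 J/m².
Total heat: Q = q × A = 1.61×10^7 × (2.82×10^6 × 10⁶ m²) = 4.53×10^19 J.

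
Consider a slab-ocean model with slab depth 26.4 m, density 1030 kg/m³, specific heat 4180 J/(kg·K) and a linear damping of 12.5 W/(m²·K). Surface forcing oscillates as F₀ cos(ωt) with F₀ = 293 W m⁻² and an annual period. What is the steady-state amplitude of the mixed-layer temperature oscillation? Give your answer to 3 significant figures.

11.3 K

Areal heat capacity C = ρ c_p D = 1030 × 4180 × 26.4 = 1.14×10^8 J/(m²·K).
Angular frequency ω = 2π / T = 2π / 3.15×10^7 s = 1.99×10^-7 s⁻¹.
√((Cω)² + λ²) = √((22.6)² + 12.5²) = 25.9 W/(m²·K).
Amplitude A = F₀ / √((Cω)²+λ²) = 293 / 25.9 = 11.3 K.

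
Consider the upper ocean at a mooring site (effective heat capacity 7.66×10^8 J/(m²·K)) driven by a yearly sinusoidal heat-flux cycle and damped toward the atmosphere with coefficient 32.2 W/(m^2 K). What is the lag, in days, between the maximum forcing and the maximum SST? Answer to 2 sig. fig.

Areal heat capacity C = 7.66×10^8 J/(m²·K) (given).
ω = 2π / 3.15×10^7 s = 1.99×10^-7 s⁻¹.
Phase lag φ = arctan(Cω/λ) = arctan(153/32.2) = 1.36 rad.
Time lag = φ / ω = 1.36 / 1.99×10^-7 = 6.84×10^6 s = 79.2 days.

79 days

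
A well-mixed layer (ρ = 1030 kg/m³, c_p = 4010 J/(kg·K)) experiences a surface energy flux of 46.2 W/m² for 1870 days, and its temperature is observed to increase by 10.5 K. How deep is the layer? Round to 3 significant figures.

172 m

Heat input Q = F Δt = 46.2 × 1.62×10^8 s = 7.46×10^9 J/m².
Required areal heat capacity C = Q / ΔT = 7.11×10^8 J/(m²·K).
Depth D = C / (ρ c_p) = 7.11×10^8 / (1030 × 4010) = 172 m.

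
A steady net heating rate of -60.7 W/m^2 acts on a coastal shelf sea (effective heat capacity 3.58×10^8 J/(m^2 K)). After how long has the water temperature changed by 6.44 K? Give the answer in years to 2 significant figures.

1.2 years

Areal heat capacity C = 3.58×10^8 J/(m^2 K) (given).
Time required: Δt = C ΔT / F = 3.58×10^8 × -6.44 / -60.7 = 3.80×10^7 s.
In years: 3.80×10^7 s / (3.156×10^7 s/year) = 1.20 years.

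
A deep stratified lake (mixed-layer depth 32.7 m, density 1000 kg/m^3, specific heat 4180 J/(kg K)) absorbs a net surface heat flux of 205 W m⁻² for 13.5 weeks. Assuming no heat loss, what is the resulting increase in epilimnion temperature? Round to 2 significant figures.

Areal heat capacity C = ρ c_p D = 1000 × 4180 × 32.7 = 1.37×10^8 J m⁻² K⁻¹.
Net heat input Q = F Δt = 205 × (13.5 weeks × 6.048×10^5 s/week) = 1.67×10^9 J/m².
ΔT = Q / C = 1.67×10^9 / 1.37×10^8 = 12.2 K.

12 K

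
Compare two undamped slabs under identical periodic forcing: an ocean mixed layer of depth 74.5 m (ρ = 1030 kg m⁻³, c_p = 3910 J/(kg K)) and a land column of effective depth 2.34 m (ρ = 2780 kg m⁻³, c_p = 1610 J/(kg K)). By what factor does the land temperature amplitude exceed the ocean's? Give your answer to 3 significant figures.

28.6

C_ocean = 1030 × 3910 × 74.5 = 3.00×10^8 J/(m²·K).
C_land = 2780 × 1610 × 2.34 = 1.05×10^7 J/(m²·K).
Undamped amplitude ∝ 1/C, so A_land/A_ocean = C_ocean/C_land = 28.6.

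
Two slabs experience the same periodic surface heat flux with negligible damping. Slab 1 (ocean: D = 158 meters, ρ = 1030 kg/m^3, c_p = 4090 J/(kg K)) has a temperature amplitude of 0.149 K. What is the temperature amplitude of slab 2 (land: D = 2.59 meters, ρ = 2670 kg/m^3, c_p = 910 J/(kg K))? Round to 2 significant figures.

16 K

C_ocean = 6.66×10^8 J/(m²·K); C_land = 6.29×10^6 J/(m²·K).
A ∝ 1/C ⇒ A_land = A_ocean × C_ocean/C_land = 0.149 × 106 = 15.8 K.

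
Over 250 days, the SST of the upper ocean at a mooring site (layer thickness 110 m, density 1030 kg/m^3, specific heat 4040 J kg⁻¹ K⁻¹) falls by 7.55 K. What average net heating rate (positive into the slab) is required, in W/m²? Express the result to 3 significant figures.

-160

Areal heat capacity C = ρ c_p D = 1030 × 4040 × 110 = 4.58×10^8 J/(m²·K).
Required heat per unit area: Q = C ΔT = 4.58×10^8 × -7.55 = -3.46×10^9 J/m².
Flux F = Q / Δt = -3.46×10^9 / 2.16×10^7 s = -160 W/m².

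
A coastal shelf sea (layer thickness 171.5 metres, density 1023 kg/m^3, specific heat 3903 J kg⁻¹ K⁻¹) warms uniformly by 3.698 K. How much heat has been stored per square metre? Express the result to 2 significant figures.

2.5×10^9

Areal heat capacity C = ρ c_p D = 1023 × 3903 × 171.5 = 6.85×10^8 J m⁻² K⁻¹.
ΔQ = C ΔT = 6.85×10^8 × 3.698 = 2.53×10^9 J/m².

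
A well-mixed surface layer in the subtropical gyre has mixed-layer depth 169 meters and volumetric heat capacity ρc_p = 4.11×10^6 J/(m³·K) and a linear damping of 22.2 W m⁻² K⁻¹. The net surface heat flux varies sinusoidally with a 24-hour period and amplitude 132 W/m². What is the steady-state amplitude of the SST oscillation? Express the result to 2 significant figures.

0.0026 K

Areal heat capacity C = ρc_p × D = 4.11×10^6 × 169 = 6.95×10^8 J/(m^2 K).
Angular frequency ω = 2π / T = 2π / 86400 s = 7.27×10^-5 s⁻¹.
√((Cω)² + λ²) = √((50500)² + 22.2²) = 50500 W/(m²·K).
Amplitude A = F₀ / √((Cω)²+λ²) = 132 / 50500 = 0.00261 K.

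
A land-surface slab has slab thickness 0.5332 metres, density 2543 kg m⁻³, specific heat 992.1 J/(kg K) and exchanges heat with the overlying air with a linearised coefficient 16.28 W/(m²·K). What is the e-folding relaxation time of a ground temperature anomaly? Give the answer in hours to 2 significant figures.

23 hours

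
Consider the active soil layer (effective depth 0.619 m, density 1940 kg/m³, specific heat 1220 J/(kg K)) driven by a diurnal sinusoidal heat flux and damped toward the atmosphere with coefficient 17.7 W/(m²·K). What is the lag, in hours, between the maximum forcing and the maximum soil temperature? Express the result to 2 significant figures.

5.4 hours

Areal heat capacity C = ρ c_p D = 1940 × 1220 × 0.619 = 1.47×10^6 J/(m^2 K).
ω = 2π / 86400 s = 7.27×10^-5 s⁻¹.
Phase lag φ = arctan(Cω/λ) = arctan(107/17.7) = 1.41 rad.
Time lag = φ / ω = 1.41 / 7.27×10^-5 = 19300 s = 5.37 hours.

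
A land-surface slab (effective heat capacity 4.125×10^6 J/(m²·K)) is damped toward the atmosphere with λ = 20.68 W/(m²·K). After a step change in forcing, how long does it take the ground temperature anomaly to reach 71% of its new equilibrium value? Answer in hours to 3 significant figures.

68.6 hours

Areal heat capacity C = 4.125×10^6 J/(m²·K) (given).
τ = C / λ = 4.12×10^6 / 20.68 = 1.99×10^5 s.
Fraction reached: 1 − e^(−t/τ) = 0.71 ⇒ t = −τ ln(1 − 0.71) = τ × 1.24.
t = 2.47×10^5 s = 68.6 hours.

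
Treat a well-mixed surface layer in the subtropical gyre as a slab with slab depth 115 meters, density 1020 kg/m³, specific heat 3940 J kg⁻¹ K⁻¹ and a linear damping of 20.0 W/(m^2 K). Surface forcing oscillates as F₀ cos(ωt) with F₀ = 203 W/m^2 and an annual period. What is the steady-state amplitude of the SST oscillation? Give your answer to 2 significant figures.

2.2 K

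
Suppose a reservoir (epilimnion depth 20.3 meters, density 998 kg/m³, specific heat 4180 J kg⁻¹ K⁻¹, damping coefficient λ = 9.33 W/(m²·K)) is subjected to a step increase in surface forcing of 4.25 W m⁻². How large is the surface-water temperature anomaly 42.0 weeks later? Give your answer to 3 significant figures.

0.428 K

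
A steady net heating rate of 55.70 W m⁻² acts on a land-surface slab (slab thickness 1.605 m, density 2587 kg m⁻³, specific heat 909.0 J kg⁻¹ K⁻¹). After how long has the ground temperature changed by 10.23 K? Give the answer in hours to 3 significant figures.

Areal heat capacity C = ρ c_p D = 2587 × 909.0 × 1.605 = 3.77×10^6 J/(m²·K).
Time required: Δt = C ΔT / F = 3.77×10^6 × 10.23 / 55.70 = 6.93×10^5 s.
In hours: 6.93×10^5 s / (3600 s/hour) = 193 hours.

193 hours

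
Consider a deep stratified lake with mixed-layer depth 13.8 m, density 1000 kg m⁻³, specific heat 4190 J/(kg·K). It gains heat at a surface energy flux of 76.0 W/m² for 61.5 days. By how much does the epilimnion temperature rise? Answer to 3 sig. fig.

6.98 K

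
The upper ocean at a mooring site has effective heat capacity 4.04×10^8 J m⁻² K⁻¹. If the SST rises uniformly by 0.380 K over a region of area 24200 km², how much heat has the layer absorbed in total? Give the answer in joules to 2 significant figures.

3.7×10^18 J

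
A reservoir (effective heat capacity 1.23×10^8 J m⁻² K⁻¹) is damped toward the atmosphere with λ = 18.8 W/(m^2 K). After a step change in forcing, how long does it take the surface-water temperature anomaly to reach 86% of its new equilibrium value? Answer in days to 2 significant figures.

Areal heat capacity C = 1.23×10^8 J m⁻² K⁻¹ (given).
τ = C / λ = 1.23×10^8 / 18.8 = 6.54×10^6 s.
Fraction reached: 1 − e^(−t/τ) = 0.86 ⇒ t = −τ ln(1 − 0.86) = τ × 1.97.
t = 1.29×10^7 s = 149 days.

150 days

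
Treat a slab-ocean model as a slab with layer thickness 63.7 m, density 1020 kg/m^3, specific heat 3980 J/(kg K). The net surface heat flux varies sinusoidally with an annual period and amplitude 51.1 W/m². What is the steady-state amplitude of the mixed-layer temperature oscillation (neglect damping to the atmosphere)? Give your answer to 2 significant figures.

0.99 K

Areal heat capacity C = ρ c_p D = 1020 × 3980 × 63.7 = 2.59×10^8 J/(m^2 K).
Angular frequency ω = 2π / T = 2π / 3.15×10^7 s = 1.99×10^-7 s⁻¹.
Cω = 2.59×10^8 × 1.99×10^-7 = 51.5 W/(m²·K).
Amplitude A = F₀ / (Cω) = 51.1 / 51.5 = 0.992 K.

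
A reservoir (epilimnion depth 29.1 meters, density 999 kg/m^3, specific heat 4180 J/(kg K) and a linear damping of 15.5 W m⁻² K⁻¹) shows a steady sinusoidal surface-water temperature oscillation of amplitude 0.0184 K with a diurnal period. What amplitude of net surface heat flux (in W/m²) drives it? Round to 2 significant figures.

160

Areal heat capacity C = ρ c_p D = 999 × 4180 × 29.1 = 1.22×10^8 J/(m²·K).
ω = 2π / 86400 s = 7.27×10^-5 s⁻¹.
√((Cω)² + λ²) = √((8840)² + 15.5²) = 8840 W/(m²·K).
F₀ = A × √((Cω)²+λ²) = 0.0184 × 8840 = 163 W/m².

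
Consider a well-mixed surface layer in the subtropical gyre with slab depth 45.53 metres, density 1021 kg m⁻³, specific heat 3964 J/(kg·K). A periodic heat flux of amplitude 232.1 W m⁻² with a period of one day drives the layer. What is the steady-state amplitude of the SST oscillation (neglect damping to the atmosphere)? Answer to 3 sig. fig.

Areal heat capacity C = ρ c_p D = 1021 × 3964 × 45.53 = 1.84×10^8 J m⁻² K⁻¹.
Angular frequency ω = 2π / T = 2π / 86400 s = 7.27×10^-5 s⁻¹.
Cω = 1.84×10^8 × 7.27×10^-5 = 13400 W/(m²·K).
Amplitude A = F₀ / (Cω) = 232.1 / 13400 = 0.0173 K.

0.0173 K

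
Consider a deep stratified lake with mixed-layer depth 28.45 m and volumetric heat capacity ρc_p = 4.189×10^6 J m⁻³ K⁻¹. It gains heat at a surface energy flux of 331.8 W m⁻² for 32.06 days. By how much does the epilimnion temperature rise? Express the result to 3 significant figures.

7.71 K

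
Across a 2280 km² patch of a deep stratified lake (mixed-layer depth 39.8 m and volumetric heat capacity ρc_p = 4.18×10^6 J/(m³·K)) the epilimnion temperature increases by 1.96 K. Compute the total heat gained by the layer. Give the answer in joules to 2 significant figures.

Areal heat capacity C = ρc_p × D = 4.18×10^6 × 39.8 = 1.66×10^8 J/(m²·K).
Heat per unit area: q = C ΔT = 1.66×10^8 × 1.96 = 3.26×10^8 J/m².
Total heat: Q = q × A = 3.26×10^8 × (2280 × 10⁶ m²) = 7.43×10^17 J.

7.4×10^17 J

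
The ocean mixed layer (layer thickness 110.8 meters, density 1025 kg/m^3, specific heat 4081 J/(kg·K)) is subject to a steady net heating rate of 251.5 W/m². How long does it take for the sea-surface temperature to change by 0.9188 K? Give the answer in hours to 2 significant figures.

470 hours

Areal heat capacity C = ρ c_p D = 1025 × 4081 × 110.8 = 4.63×10^8 J/(m^2 K).
Time required: Δt = C ΔT / F = 4.63×10^8 × 0.9188 / 251.5 = 1.69×10^6 s.
In hours: 1.69×10^6 s / (3600 s/hour) = 470 hours.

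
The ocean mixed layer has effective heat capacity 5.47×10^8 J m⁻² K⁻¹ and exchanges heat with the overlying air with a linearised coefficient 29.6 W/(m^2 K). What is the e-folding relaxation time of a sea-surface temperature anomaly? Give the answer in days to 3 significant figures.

214 days

Areal heat capacity C = 5.47×10^8 J m⁻² K⁻¹ (given).
Relaxation time τ = C / λ = 5.47×10^8 / 29.6 = 1.85×10^7 s.
In days: 1.85×10^7 s / (86400 s/day) = 214 days.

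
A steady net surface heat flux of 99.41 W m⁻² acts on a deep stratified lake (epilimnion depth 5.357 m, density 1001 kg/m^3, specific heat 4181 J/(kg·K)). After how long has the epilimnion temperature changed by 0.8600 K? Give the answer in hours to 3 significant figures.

Areal heat capacity C = ρ c_p D = 1001 × 4181 × 5.357 = 2.24×10^7 J m⁻² K⁻¹.
Time required: Δt = C ΔT / F = 2.24×10^7 × 0.8600 / 99.41 = 1.94×10^5 s.
In hours: 1.94×10^5 s / (3600 s/hour) = 53.9 hours.

53.9 hours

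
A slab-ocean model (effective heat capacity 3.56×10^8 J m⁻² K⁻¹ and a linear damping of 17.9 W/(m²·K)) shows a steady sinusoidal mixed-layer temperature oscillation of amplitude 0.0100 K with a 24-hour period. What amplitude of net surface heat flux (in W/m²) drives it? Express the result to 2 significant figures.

260

Areal heat capacity C = 3.56×10^8 J m⁻² K⁻¹ (given).
ω = 2π / 86400 s = 7.27×10^-5 s⁻¹.
√((Cω)² + λ²) = √((25900)² + 17.9²) = 25900 W/(m²·K).
F₀ = A × √((Cω)²+λ²) = 0.0100 × 25900 = 259 W/m².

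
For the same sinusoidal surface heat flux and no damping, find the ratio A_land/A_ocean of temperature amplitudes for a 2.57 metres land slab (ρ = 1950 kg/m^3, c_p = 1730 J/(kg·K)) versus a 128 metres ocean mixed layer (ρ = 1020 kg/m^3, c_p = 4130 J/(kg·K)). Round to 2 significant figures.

62

C_ocean = 1020 × 4130 × 128 = 5.39×10^8 J/(m²·K).
C_land = 1950 × 1730 × 2.57 = 8.67×10^6 J/(m²·K).
Undamped amplitude ∝ 1/C, so A_land/A_ocean = C_ocean/C_land = 62.2.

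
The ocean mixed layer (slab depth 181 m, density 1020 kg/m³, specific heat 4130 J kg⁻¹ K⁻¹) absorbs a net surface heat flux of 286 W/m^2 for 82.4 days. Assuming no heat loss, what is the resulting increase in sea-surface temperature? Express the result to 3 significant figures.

2.67 K

Areal heat capacity C = ρ c_p D = 1020 × 4130 × 181 = 7.62×10^8 J/(m²·K).
Net heat input Q = F Δt = 286 × (82.4 days × 86400 s/day) = 2.04×10^9 J/m².
ΔT = Q / C = 2.04×10^9 / 7.62×10^8 = 2.67 K.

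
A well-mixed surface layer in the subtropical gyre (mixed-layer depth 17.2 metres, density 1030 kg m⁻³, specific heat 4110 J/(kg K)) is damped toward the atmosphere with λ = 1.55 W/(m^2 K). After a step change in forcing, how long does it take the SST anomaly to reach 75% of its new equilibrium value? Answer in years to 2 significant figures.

2.1 years

Areal heat capacity C = ρ c_p D = 1030 × 4110 × 17.2 = 7.28×10^7 J/(m²·K).
τ = C / λ = 7.28×10^7 / 1.55 = 4.70×10^7 s.
Fraction reached: 1 − e^(−t/τ) = 0.75 ⇒ t = −τ ln(1 − 0.75) = τ × 1.39.
t = 6.51×10^7 s = 2.06 years.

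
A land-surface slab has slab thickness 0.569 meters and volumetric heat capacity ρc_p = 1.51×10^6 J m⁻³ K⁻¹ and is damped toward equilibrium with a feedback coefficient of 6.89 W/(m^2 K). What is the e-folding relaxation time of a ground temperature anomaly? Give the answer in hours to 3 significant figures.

Areal heat capacity C = ρc_p × D = 1.51×10^6 × 0.569 = 8.59×10^5 J m⁻² K⁻¹.
Relaxation time τ = C / λ = 8.59×10^5 / 6.89 = 1.25×10^5 s.
In hours: 1.25×10^5 s / (3600 s/hour) = 34.6 hours.

34.6 hours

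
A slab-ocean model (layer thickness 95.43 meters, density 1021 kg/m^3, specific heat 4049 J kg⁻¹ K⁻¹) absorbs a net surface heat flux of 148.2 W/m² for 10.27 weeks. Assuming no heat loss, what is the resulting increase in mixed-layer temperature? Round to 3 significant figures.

2.33 K

Areal heat capacity C = ρ c_p D = 1021 × 4049 × 95.43 = 3.95×10^8 J/(m²·K).
Net heat input Q = F Δt = 148.2 × (10.27 weeks × 6.048×10^5 s/week) = 9.21×10^8 J/m².
ΔT = Q / C = 9.21×10^8 / 3.95×10^8 = 2.33 K.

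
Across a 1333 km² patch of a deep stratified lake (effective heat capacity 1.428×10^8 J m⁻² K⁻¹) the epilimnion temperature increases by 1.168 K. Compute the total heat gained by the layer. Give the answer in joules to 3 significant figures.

Areal heat capacity C = 1.428×10^8 J m⁻² K⁻¹ (given).
Heat per unit area: q = C ΔT = 1.43×10^8 × 1.168 = 1.67×10^8 J/m².
Total heat: Q = q × A = 1.67×10^8 × (1333 × 10⁶ m²) = 2.22×10^17 J.

2.22×10^17 J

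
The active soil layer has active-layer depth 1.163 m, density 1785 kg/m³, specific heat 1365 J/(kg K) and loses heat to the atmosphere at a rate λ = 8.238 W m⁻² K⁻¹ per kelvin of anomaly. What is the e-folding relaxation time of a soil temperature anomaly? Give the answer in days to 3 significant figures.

Areal heat capacity C = ρ c_p D = 1785 × 1365 × 1.163 = 2.83×10^6 J/(m^2 K).
Relaxation time τ = C / λ = 2.83×10^6 / 8.238 = 3.44×10^5 s.
In days: 3.44×10^5 s / (86400 s/day) = 3.98 days.

3.98 days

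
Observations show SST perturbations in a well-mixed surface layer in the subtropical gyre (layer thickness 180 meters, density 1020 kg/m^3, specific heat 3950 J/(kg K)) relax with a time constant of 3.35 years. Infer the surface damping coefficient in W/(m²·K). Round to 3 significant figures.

6.86

Areal heat capacity C = ρ c_p D = 1020 × 3950 × 180 = 7.25×10^8 J/(m²·K).
τ = 3.35 years = 1.06×10^8 s.
λ = C / τ = 7.25×10^8 / 1.06×10^8 = 6.86 W/(m²·K).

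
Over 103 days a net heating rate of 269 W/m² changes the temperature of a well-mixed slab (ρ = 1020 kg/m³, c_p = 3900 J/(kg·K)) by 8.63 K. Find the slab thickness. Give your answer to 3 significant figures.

69.7 m

Heat input Q = F Δt = 269 × 8.90×10^6 s = 2.39×10^9 J/m².
Required areal heat capacity C = Q / ΔT = 2.77×10^8 J/(m²·K).
Depth D = C / (ρ c_p) = 2.77×10^8 / (1020 × 3900) = 69.7 m.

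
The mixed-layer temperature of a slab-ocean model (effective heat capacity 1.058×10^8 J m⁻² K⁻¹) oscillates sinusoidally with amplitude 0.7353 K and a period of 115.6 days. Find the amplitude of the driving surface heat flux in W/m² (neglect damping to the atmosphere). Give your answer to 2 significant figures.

Areal heat capacity C = 1.058×10^8 J m⁻² K⁻¹ (given).
ω = 2π / 9.99×10^6 s = 6.29×10^-7 s⁻¹.
Cω = 1.06×10^8 × 6.29×10^-7 = 66.6 W/(m²·K).
F₀ = A × Cω = 0.7353 × 66.6 = 48.9 W/m².

49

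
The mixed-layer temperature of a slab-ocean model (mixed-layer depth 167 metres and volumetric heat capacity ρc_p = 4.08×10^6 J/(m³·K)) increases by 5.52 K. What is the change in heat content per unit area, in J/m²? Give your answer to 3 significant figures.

Areal heat capacity C = ρc_p × D = 4.08×10^6 × 167 = 6.81×10^8 J/(m^2 K).
ΔQ = C ΔT = 6.81×10^8 × 5.52 = 3.76×10^9 J/m².

3.76×10^9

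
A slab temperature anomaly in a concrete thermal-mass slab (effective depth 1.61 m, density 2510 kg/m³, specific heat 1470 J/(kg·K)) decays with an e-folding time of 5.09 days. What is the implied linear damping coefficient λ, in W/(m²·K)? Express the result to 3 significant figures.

13.5

Areal heat capacity C = ρ c_p D = 2510 × 1470 × 1.61 = 5.94×10^6 J/(m²·K).
τ = 5.09 days = 4.40×10^5 s.
λ = C / τ = 5.94×10^6 / 4.40×10^5 = 13.5 W/(m²·K).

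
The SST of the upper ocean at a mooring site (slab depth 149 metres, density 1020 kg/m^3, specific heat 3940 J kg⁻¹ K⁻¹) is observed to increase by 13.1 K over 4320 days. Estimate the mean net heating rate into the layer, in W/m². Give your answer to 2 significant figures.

Areal heat capacity C = ρ c_p D = 1020 × 3940 × 149 = 5.99×10^8 J/(m²·K).
Required heat per unit area: Q = C ΔT = 5.99×10^8 × 13.1 = 7.84×10^9 J/m².
Flux F = Q / Δt = 7.84×10^9 / 3.73×10^8 s = 21.0 W/m².

21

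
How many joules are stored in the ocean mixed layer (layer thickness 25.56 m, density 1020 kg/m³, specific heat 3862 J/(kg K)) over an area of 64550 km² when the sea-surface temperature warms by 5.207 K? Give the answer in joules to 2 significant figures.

3.4×10^19 J

Areal heat capacity C = ρ c_p D = 1020 × 3862 × 25.56 = 1.01×10^8 J/(m^2 K).
Heat per unit area: q = C ΔT = 1.01×10^8 × 5.207 = 5.24×10^8 J/m².
Total heat: Q = q × A = 5.24×10^8 × (64550 × 10⁶ m²) = 3.38×10^19 J.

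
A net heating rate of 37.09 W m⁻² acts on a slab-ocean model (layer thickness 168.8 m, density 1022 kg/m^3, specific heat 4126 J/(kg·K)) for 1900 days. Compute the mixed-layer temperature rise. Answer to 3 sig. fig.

Areal heat capacity C = ρ c_p D = 1022 × 4126 × 168.8 = 7.12×10^8 J/(m^2 K).
Net heat input Q = F Δt = 37.09 × (1900 days × 86400 s/day) = 6.09×10^9 J/m².
ΔT = Q / C = 6.09×10^9 / 7.12×10^8 = 8.55 K.

8.55 K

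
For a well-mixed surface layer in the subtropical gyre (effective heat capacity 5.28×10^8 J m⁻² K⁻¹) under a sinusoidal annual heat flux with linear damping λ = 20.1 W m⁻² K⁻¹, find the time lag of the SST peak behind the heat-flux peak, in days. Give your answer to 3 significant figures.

80.3 days

Areal heat capacity C = 5.28×10^8 J m⁻² K⁻¹ (given).
ω = 2π / 3.15×10^7 s = 1.99×10^-7 s⁻¹.
Phase lag φ = arctan(Cω/λ) = arctan(105/20.1) = 1.38 rad.
Time lag = φ / ω = 1.38 / 1.99×10^-7 = 6.94×10^6 s = 80.3 days.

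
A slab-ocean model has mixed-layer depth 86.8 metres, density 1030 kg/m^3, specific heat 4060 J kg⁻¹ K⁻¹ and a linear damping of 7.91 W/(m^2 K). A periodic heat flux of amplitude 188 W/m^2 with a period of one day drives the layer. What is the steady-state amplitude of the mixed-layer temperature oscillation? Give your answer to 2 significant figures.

0.0071 K

Areal heat capacity C = ρ c_p D = 1030 × 4060 × 86.8 = 3.63×10^8 J/(m^2 K).
Angular frequency ω = 2π / T = 2π / 86400 s = 7.27×10^-5 s⁻¹.
√((Cω)² + λ²) = √((26400)² + 7.91²) = 26400 W/(m²·K).
Amplitude A = F₀ / √((Cω)²+λ²) = 188 / 26400 = 0.00712 K.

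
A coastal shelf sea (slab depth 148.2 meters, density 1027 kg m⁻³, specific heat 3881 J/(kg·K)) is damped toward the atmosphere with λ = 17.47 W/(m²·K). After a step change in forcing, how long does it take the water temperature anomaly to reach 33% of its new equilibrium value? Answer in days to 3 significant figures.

Areal heat capacity C = ρ c_p D = 1027 × 3881 × 148.2 = 5.91×10^8 J m⁻² K⁻¹.
τ = C / λ = 5.91×10^8 / 17.47 = 3.38×10^7 s.
Fraction reached: 1 − e^(−t/τ) = 0.33 ⇒ t = −τ ln(1 − 0.33) = τ × 0.400.
t = 1.35×10^7 s = 157 days.

157 days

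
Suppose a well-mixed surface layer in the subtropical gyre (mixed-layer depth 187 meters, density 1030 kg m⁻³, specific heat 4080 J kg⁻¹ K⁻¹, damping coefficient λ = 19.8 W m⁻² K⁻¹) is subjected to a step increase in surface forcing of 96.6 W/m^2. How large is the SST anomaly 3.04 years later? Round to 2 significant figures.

4.4 K

Areal heat capacity C = ρ c_p D = 1030 × 4080 × 187 = 7.86×10^8 J/(m^2 K).
τ = C / λ = 7.86×10^8 / 19.8 = 3.97×10^7 s.
Equilibrium anomaly ΔT_eq = F / λ = 96.6 / 19.8 = 4.88 K.
t = 3.04 years = 9.59×10^7 s, so t/τ = 2.42.
ΔT(t) = ΔT_eq (1 − e^(−t/τ)) = 4.88 × (1 − e^−2.42) = 4.44 K.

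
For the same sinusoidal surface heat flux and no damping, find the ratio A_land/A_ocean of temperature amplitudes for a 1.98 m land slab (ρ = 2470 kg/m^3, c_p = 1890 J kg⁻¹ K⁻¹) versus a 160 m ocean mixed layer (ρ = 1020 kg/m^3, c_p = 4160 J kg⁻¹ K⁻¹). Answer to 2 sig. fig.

73

C_ocean = 1020 × 4160 × 160 = 6.79×10^8 J/(m²·K).
C_land = 2470 × 1890 × 1.98 = 9.24×10^6 J/(m²·K).
Undamped amplitude ∝ 1/C, so A_land/A_ocean = C_ocean/C_land = 73.4.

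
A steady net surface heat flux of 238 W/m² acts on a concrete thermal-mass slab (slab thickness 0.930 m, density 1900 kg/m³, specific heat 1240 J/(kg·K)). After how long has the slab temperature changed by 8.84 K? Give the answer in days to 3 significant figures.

0.942 days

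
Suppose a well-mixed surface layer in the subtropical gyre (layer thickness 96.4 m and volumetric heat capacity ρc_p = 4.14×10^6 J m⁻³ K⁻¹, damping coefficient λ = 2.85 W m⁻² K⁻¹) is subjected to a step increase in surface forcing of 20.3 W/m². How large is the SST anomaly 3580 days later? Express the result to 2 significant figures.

6.3 K

Areal heat capacity C = ρc_p × D = 4.14×10^6 × 96.4 = 3.99×10^8 J/(m²·K).
τ = C / λ = 3.99×10^8 / 2.85 = 1.40×10^8 s.
Equilibrium anomaly ΔT_eq = F / λ = 20.3 / 2.85 = 7.12 K.
t = 3580 days = 3.09×10^8 s, so t/τ = 2.21.
ΔT(t) = ΔT_eq (1 − e^(−t/τ)) = 7.12 × (1 − e^−2.21) = 6.34 K.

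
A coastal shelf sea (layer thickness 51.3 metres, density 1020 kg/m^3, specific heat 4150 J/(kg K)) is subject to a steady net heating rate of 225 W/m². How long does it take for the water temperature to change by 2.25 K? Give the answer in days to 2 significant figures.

Areal heat capacity C = ρ c_p D = 1020 × 4150 × 51.3 = 2.17×10^8 J/(m²·K).
Time required: Δt = C ΔT / F = 2.17×10^8 × 2.25 / 225 = 2.17×10^6 s.
In days: 2.17×10^6 s / (86400 s/day) = 25.1 days.

25 days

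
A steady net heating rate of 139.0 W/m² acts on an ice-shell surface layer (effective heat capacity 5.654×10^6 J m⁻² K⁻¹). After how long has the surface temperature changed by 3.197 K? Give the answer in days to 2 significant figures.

1.5 days

Areal heat capacity C = 5.654×10^6 J m⁻² K⁻¹ (given).
Time required: Δt = C ΔT / F = 5.65×10^6 × 3.197 / 139.0 = 1.30×10^5 s.
In days: 1.30×10^5 s / (86400 s/day) = 1.51 days.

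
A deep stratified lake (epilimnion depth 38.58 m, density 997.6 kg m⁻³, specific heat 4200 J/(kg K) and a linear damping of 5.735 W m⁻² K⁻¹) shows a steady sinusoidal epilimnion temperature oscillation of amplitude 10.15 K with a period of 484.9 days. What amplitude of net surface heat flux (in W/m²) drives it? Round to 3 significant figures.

Areal heat capacity C = ρ c_p D = 997.6 × 4200 × 38.58 = 1.62×10^8 J m⁻² K⁻¹.
ω = 2π / 4.19×10^7 s = 1.50×10^-7 s⁻¹.
√((Cω)² + λ²) = √((24.2)² + 5.735²) = 24.9 W/(m²·K).
F₀ = A × √((Cω)²+λ²) = 10.15 × 24.9 = 253 W/m².

253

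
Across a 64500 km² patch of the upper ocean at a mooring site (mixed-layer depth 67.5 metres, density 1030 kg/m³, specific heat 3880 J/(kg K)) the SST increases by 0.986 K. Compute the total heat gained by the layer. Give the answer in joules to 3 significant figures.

Areal heat capacity C = ρ c_p D = 1030 × 3880 × 67.5 = 2.70×10^8 J m⁻² K⁻¹.
Heat per unit area: q = C ΔT = 2.70×10^8 × 0.986 = 2.66×10^8 J/m².
Total heat: Q = q × A = 2.66×10^8 × (64500 × 10⁶ m²) = 1.72×10^19 J.

1.72×10^19 J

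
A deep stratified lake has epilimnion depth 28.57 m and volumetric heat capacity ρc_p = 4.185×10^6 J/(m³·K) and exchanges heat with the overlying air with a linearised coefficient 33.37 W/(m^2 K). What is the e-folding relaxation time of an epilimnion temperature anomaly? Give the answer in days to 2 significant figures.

41 days

Areal heat capacity C = ρc_p × D = 4.185×10^6 × 28.57 = 1.20×10^8 J/(m²·K).
Relaxation time τ = C / λ = 1.20×10^8 / 33.37 = 3.58×10^6 s.
In days: 3.58×10^6 s / (86400 s/day) = 41.5 days.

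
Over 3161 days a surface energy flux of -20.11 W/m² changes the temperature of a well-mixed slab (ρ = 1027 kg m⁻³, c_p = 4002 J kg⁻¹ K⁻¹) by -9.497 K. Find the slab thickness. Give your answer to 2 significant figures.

Heat input Q = F Δt = -20.11 × 2.73×10^8 s = -5.49×10^9 J/m².
Required areal heat capacity C = Q / ΔT = 5.78×10^8 J/(m²·K).
Depth D = C / (ρ c_p) = 5.78×10^8 / (1027 × 4002) = 141 m.

140 m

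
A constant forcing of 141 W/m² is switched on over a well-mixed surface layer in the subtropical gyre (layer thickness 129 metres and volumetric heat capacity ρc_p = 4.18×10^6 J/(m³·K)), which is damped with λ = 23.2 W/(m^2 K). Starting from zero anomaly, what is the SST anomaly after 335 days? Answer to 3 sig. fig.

Areal heat capacity C = ρc_p × D = 4.18×10^6 × 129 = 5.39×10^8 J/(m²·K).
τ = C / λ = 5.39×10^8 / 23.2 = 2.32×10^7 s.
Equilibrium anomaly ΔT_eq = F / λ = 141 / 23.2 = 6.08 K.
t = 335 days = 2.89×10^7 s, so t/τ = 1.25.
ΔT(t) = ΔT_eq (1 − e^(−t/τ)) = 6.08 × (1 − e^−1.25) = 4.33 K.

4.33 K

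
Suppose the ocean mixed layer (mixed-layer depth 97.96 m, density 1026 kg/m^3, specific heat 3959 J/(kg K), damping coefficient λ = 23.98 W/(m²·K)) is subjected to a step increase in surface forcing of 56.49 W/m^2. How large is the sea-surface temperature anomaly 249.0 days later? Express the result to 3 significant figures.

1.71 K

Areal heat capacity C = ρ c_p D = 1026 × 3959 × 97.96 = 3.98×10^8 J/(m^2 K).
τ = C / λ = 3.98×10^8 / 23.98 = 1.66×10^7 s.
Equilibrium anomaly ΔT_eq = F / λ = 56.49 / 23.98 = 2.36 K.
t = 249.0 days = 2.15×10^7 s, so t/τ = 1.30.
ΔT(t) = ΔT_eq (1 − e^(−t/τ)) = 2.36 × (1 − e^−1.30) = 1.71 K.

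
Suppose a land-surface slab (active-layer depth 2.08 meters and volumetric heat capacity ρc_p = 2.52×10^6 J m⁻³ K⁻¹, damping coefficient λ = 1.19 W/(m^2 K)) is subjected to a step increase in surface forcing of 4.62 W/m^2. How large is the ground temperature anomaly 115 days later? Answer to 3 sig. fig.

Areal heat capacity C = ρc_p × D = 2.52×10^6 × 2.08 = 5.24×10^6 J/(m²·K).
τ = C / λ = 5.24×10^6 / 1.19 = 4.40×10^6 s.
Equilibrium anomaly ΔT_eq = F / λ = 4.62 / 1.19 = 3.88 K.
t = 115 days = 9.94×10^6 s, so t/τ = 2.26.
ΔT(t) = ΔT_eq (1 − e^(−t/τ)) = 3.88 × (1 − e^−2.26) = 3.48 K.

3.48 K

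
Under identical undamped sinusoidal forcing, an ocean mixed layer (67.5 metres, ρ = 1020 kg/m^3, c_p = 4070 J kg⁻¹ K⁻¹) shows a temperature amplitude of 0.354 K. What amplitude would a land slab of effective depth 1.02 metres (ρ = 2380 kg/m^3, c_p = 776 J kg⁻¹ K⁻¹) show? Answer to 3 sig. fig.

52.7 K

C_ocean = 2.80×10^8 J/(m²·K); C_land = 1.88×10^6 J/(m²·K).
A ∝ 1/C ⇒ A_land = A_ocean × C_ocean/C_land = 0.354 × 149 = 52.7 K.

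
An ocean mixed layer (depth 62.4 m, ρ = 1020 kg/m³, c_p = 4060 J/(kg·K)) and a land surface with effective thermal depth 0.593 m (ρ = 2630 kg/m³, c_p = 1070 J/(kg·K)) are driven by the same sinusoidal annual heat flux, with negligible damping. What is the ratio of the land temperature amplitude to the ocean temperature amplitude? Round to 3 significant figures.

C_ocean = 1020 × 4060 × 62.4 = 2.58×10^8 J/(m²·K).
C_land = 2630 × 1070 × 0.593 = 1.67×10^6 J/(m²·K).
Undamped amplitude ∝ 1/C, so A_land/A_ocean = C_ocean/C_land = 155.

155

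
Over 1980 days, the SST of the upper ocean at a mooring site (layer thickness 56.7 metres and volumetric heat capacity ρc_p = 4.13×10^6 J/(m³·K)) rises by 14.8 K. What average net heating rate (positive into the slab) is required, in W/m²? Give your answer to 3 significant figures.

Areal heat capacity C = ρc_p × D = 4.13×10^6 × 56.7 = 2.34×10^8 J/(m²·K).
Required heat per unit area: Q = C ΔT = 2.34×10^8 × 14.8 = 3.47×10^9 J/m².
Flux F = Q / Δt = 3.47×10^9 / 1.71×10^8 s = 20.3 W/m².

20.3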